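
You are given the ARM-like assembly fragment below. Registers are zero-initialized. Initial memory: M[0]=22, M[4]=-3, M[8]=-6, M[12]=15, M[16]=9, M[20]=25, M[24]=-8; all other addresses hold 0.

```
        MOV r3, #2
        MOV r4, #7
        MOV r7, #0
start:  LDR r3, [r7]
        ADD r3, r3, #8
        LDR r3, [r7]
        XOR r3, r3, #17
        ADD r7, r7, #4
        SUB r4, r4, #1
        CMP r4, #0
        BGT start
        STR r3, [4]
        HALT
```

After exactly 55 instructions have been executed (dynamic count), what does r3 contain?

MOV r3, #2 → r3=2
MOV r4, #7 → r4=7
MOV r7, #0 → r7=0
LDR r3, [r7] → r3=M[0]=22
ADD r3, r3, #8 → r3=22+8=30
LDR r3, [r7] → r3=M[0]=22
XOR r3, r3, #17 → r3=22^17=7
ADD r7, r7, #4 → r7=0+4=4
SUB r4, r4, #1 → r4=7-1=6
CMP r4, #0  (cmp 6,0)
BGT start: taken
LDR r3, [r7] → r3=M[4]=-3
ADD r3, r3, #8 → r3=(-3)+8=5
LDR r3, [r7] → r3=M[4]=-3
XOR r3, r3, #17 → r3=(-3)^17=-20
ADD r7, r7, #4 → r7=4+4=8
SUB r4, r4, #1 → r4=6-1=5
CMP r4, #0  (cmp 5,0)
BGT start: taken
LDR r3, [r7] → r3=M[8]=-6
ADD r3, r3, #8 → r3=(-6)+8=2
LDR r3, [r7] → r3=M[8]=-6
XOR r3, r3, #17 → r3=(-6)^17=-21
ADD r7, r7, #4 → r7=8+4=12
SUB r4, r4, #1 → r4=5-1=4
CMP r4, #0  (cmp 4,0)
BGT start: taken
LDR r3, [r7] → r3=M[12]=15
ADD r3, r3, #8 → r3=15+8=23
LDR r3, [r7] → r3=M[12]=15
XOR r3, r3, #17 → r3=15^17=30
ADD r7, r7, #4 → r7=12+4=16
SUB r4, r4, #1 → r4=4-1=3
CMP r4, #0  (cmp 3,0)
BGT start: taken
LDR r3, [r7] → r3=M[16]=9
ADD r3, r3, #8 → r3=9+8=17
LDR r3, [r7] → r3=M[16]=9
XOR r3, r3, #17 → r3=9^17=24
ADD r7, r7, #4 → r7=16+4=20
SUB r4, r4, #1 → r4=3-1=2
CMP r4, #0  (cmp 2,0)
BGT start: taken
LDR r3, [r7] → r3=M[20]=25
ADD r3, r3, #8 → r3=25+8=33
LDR r3, [r7] → r3=M[20]=25
XOR r3, r3, #17 → r3=25^17=8
ADD r7, r7, #4 → r7=20+4=24
SUB r4, r4, #1 → r4=2-1=1
CMP r4, #0  (cmp 1,0)
BGT start: taken
LDR r3, [r7] → r3=M[24]=-8
ADD r3, r3, #8 → r3=(-8)+8=0
LDR r3, [r7] → r3=M[24]=-8
XOR r3, r3, #17 → r3=(-8)^17=-23
After step 55: r3 = -23.

-23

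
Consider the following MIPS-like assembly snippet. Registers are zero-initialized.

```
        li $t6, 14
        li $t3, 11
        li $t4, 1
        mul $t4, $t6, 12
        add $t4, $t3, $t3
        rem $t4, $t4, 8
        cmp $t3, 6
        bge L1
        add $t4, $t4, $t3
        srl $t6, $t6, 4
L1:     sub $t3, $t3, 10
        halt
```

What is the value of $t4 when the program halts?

6

$t6=14
$t3=11
$t4=1
$t4=14*12=168
$t4=11+11=22
$t4=22%8=6
cmp $t3, 6  (cmp 11,6)
bge L1: taken
$t3=11-10=1
halt.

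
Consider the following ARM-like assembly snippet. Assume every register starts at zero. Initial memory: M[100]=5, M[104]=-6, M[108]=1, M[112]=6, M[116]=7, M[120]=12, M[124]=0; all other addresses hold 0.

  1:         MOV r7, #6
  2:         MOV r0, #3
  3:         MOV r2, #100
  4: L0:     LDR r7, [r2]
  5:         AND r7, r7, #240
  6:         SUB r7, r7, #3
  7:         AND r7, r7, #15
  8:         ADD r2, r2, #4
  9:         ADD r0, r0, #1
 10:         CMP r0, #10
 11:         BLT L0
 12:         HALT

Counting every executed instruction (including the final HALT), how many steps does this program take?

r7=6
r0=3
r2=100
r7=M[100]=5
r7=5&240=0
r7=0-3=-3
r7=(-3)&15=13
r2=100+4=104
r0=3+1=4
CMP r0, #10  (cmp 4,10)
BLT L0: taken
r7=M[104]=-6
r7=(-6)&240=240
r7=240-3=237
r7=237&15=13
r2=104+4=108
r0=4+1=5
CMP r0, #10  (cmp 5,10)
BLT L0: taken
r7=M[108]=1
r7=1&240=0
r7=0-3=-3
r7=(-3)&15=13
r2=108+4=112
r0=5+1=6
CMP r0, #10  (cmp 6,10)
BLT L0: taken
r7=M[112]=6
r7=6&240=0
r7=0-3=-3
r7=(-3)&15=13
r2=112+4=116
r0=6+1=7
CMP r0, #10  (cmp 7,10)
BLT L0: taken
r7=M[116]=7
r7=7&240=0
r7=0-3=-3
r7=(-3)&15=13
r2=116+4=120
r0=7+1=8
CMP r0, #10  (cmp 8,10)
BLT L0: taken
r7=M[120]=12
r7=12&240=0
r7=0-3=-3
r7=(-3)&15=13
r2=120+4=124
r0=8+1=9
CMP r0, #10  (cmp 9,10)
BLT L0: taken
r7=M[124]=0
r7=0&240=0
r7=0-3=-3
r7=(-3)&15=13
r2=124+4=128
r0=9+1=10
CMP r0, #10  (cmp 10,10)
BLT L0: not taken
halt.
Total executed instructions: 60.

60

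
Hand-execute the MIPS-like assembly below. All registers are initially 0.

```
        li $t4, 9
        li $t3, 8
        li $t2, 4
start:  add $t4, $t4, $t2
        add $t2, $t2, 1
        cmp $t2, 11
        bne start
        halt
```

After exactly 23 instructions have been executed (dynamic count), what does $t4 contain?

$t4=9
$t3=8
$t2=4
$t4=9+4=13
$t2=4+1=5
cmp $t2, 11  (cmp 5,11)
bne start: taken
$t4=13+5=18
$t2=5+1=6
cmp $t2, 11  (cmp 6,11)
bne start: taken
$t4=18+6=24
$t2=6+1=7
cmp $t2, 11  (cmp 7,11)
bne start: taken
$t4=24+7=31
$t2=7+1=8
cmp $t2, 11  (cmp 8,11)
bne start: taken
$t4=31+8=39
$t2=8+1=9
cmp $t2, 11  (cmp 9,11)
bne start: taken
After step 23: $t4 = 39.

39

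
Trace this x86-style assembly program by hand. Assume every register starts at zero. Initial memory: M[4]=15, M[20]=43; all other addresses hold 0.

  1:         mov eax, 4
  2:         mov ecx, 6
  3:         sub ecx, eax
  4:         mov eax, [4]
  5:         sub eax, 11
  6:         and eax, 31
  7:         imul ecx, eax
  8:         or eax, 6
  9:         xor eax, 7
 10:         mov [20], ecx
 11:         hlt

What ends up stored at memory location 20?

8

mov eax, 4 → eax=4
mov ecx, 6 → ecx=6
sub ecx, eax → ecx=6-4=2
mov eax, [4] → eax=M[4]=15
sub eax, 11 → eax=15-11=4
and eax, 31 → eax=4&31=4
imul ecx, eax → ecx=2*4=8
or eax, 6 → eax=4|6=6
xor eax, 7 → eax=6^7=1
mov [20], ecx → M[20]=8
halt.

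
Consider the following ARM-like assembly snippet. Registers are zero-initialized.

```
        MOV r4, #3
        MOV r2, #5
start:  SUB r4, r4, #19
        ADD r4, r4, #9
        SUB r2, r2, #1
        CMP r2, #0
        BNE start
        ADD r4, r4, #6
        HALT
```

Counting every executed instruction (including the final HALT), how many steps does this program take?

MOV r4, #3 → r4=3
MOV r2, #5 → r2=5
SUB r4, r4, #19 → r4=3-19=-16
ADD r4, r4, #9 → r4=(-16)+9=-7
SUB r2, r2, #1 → r2=5-1=4
CMP r2, #0  (cmp 4,0)
BNE start: taken
SUB r4, r4, #19 → r4=(-7)-19=-26
ADD r4, r4, #9 → r4=(-26)+9=-17
SUB r2, r2, #1 → r2=4-1=3
CMP r2, #0  (cmp 3,0)
BNE start: taken
SUB r4, r4, #19 → r4=(-17)-19=-36
ADD r4, r4, #9 → r4=(-36)+9=-27
SUB r2, r2, #1 → r2=3-1=2
CMP r2, #0  (cmp 2,0)
BNE start: taken
SUB r4, r4, #19 → r4=(-27)-19=-46
ADD r4, r4, #9 → r4=(-46)+9=-37
SUB r2, r2, #1 → r2=2-1=1
CMP r2, #0  (cmp 1,0)
BNE start: taken
SUB r4, r4, #19 → r4=(-37)-19=-56
ADD r4, r4, #9 → r4=(-56)+9=-47
SUB r2, r2, #1 → r2=1-1=0
CMP r2, #0  (cmp 0,0)
BNE start: not taken
ADD r4, r4, #6 → r4=(-47)+6=-41
halt.
Total executed instructions: 29.

29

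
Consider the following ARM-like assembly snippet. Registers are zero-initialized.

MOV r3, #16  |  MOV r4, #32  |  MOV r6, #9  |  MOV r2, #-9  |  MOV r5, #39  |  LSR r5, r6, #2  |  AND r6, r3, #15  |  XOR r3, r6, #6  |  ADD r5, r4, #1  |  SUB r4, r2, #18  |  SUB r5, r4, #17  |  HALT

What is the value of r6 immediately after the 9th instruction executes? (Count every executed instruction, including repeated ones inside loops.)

after MOV r3, #16: r3=16
after MOV r4, #32: r4=32
after MOV r6, #9: r6=9
after MOV r2, #-9: r2=-9
after MOV r5, #39: r5=39
after LSR r5, r6, #2: r5=9>>2=2
after AND r6, r3, #15: r6=16&15=0
after XOR r3, r6, #6: r3=0^6=6
after ADD r5, r4, #1: r5=32+1=33
After step 9: r6 = 0.

0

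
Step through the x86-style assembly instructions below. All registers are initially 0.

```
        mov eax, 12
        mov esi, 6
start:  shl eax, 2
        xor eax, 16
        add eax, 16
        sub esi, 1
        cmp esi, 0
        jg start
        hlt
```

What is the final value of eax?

mov eax, 12 → eax=12
mov esi, 6 → esi=6
shl eax, 2 → eax=12<<2=48
xor eax, 16 → eax=48^16=32
add eax, 16 → eax=32+16=48
sub esi, 1 → esi=6-1=5
cmp esi, 0  (cmp 5,0)
jg start: taken
shl eax, 2 → eax=48<<2=192
xor eax, 16 → eax=192^16=208
add eax, 16 → eax=208+16=224
sub esi, 1 → esi=5-1=4
cmp esi, 0  (cmp 4,0)
jg start: taken
shl eax, 2 → eax=224<<2=896
xor eax, 16 → eax=896^16=912
add eax, 16 → eax=912+16=928
sub esi, 1 → esi=4-1=3
cmp esi, 0  (cmp 3,0)
jg start: taken
shl eax, 2 → eax=928<<2=3712
xor eax, 16 → eax=3712^16=3728
add eax, 16 → eax=3728+16=3744
sub esi, 1 → esi=3-1=2
cmp esi, 0  (cmp 2,0)
jg start: taken
shl eax, 2 → eax=3744<<2=14976
xor eax, 16 → eax=14976^16=14992
add eax, 16 → eax=14992+16=15008
sub esi, 1 → esi=2-1=1
cmp esi, 0  (cmp 1,0)
jg start: taken
shl eax, 2 → eax=15008<<2=60032
xor eax, 16 → eax=60032^16=60048
add eax, 16 → eax=60048+16=60064
sub esi, 1 → esi=1-1=0
cmp esi, 0  (cmp 0,0)
jg start: not taken
halt.

60064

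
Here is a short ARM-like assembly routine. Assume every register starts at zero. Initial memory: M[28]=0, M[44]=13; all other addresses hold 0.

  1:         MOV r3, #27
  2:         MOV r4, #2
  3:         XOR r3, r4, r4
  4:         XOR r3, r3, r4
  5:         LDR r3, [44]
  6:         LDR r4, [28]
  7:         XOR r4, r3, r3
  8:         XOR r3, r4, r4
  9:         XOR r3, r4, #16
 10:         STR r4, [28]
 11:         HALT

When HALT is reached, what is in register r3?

16

after MOV r3, #27: r3=27
after MOV r4, #2: r4=2
after XOR r3, r4, r4: r3=2^2=0
after XOR r3, r3, r4: r3=0^2=2
after LDR r3, [44]: r3=M[44]=13
after LDR r4, [28]: r4=M[28]=0
after XOR r4, r3, r3: r4=13^13=0
after XOR r3, r4, r4: r3=0^0=0
after XOR r3, r4, #16: r3=0^16=16
STR r4, [28] → M[28]=0
halt.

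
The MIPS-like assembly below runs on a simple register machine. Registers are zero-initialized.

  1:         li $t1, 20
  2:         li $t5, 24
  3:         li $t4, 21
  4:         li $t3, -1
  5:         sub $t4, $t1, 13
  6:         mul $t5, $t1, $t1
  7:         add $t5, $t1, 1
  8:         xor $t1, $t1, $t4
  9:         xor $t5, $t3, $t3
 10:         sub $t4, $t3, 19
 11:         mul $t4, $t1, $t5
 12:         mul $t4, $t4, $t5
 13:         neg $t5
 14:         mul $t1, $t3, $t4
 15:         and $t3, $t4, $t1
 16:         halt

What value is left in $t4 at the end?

after li $t1, 20: $t1=20
after li $t5, 24: $t5=24
after li $t4, 21: $t4=21
after li $t3, -1: $t3=-1
after sub $t4, $t1, 13: $t4=20-13=7
after mul $t5, $t1, $t1: $t5=20*20=400
after add $t5, $t1, 1: $t5=20+1=21
after xor $t1, $t1, $t4: $t1=20^7=19
after xor $t5, $t3, $t3: $t5=(-1)^(-1)=0
after sub $t4, $t3, 19: $t4=(-1)-19=-20
after mul $t4, $t1, $t5: $t4=19*0=0
after mul $t4, $t4, $t5: $t4=0*0=0
after neg $t5: $t5=-(0)=0
after mul $t1, $t3, $t4: $t1=(-1)*0=0
after and $t3, $t4, $t1: $t3=0&0=0
halt.

0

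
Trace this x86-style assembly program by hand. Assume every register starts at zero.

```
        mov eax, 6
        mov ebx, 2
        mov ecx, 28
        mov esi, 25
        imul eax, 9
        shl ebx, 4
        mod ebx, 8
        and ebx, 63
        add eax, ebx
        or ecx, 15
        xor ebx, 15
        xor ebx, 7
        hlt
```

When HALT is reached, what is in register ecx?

after mov eax, 6: eax=6
after mov ebx, 2: ebx=2
after mov ecx, 28: ecx=28
after mov esi, 25: esi=25
after imul eax, 9: eax=6*9=54
after shl ebx, 4: ebx=2<<4=32
after mod ebx, 8: ebx=32%8=0
after and ebx, 63: ebx=0&63=0
after add eax, ebx: eax=54+0=54
after or ecx, 15: ecx=28|15=31
after xor ebx, 15: ebx=0^15=15
after xor ebx, 7: ebx=15^7=8
halt.

31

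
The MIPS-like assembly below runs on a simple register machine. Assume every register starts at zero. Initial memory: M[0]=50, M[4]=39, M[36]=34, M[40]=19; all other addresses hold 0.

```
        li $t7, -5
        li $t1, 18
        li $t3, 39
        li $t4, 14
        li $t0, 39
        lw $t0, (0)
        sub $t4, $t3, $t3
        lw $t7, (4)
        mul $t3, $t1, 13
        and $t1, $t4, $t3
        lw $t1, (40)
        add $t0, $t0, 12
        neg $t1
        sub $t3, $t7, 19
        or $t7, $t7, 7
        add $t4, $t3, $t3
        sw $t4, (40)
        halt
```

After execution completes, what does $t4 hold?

after li $t7, -5: $t7=-5
after li $t1, 18: $t1=18
after li $t3, 39: $t3=39
after li $t4, 14: $t4=14
after li $t0, 39: $t0=39
after lw $t0, (0): $t0=M[0]=50
after sub $t4, $t3, $t3: $t4=39-39=0
after lw $t7, (4): $t7=M[4]=39
after mul $t3, $t1, 13: $t3=18*13=234
after and $t1, $t4, $t3: $t1=0&234=0
after lw $t1, (40): $t1=M[40]=19
after add $t0, $t0, 12: $t0=50+12=62
after neg $t1: $t1=-(19)=-19
after sub $t3, $t7, 19: $t3=39-19=20
after or $t7, $t7, 7: $t7=39|7=39
after add $t4, $t3, $t3: $t4=20+20=40
sw $t4, (40) → M[40]=40
halt.

40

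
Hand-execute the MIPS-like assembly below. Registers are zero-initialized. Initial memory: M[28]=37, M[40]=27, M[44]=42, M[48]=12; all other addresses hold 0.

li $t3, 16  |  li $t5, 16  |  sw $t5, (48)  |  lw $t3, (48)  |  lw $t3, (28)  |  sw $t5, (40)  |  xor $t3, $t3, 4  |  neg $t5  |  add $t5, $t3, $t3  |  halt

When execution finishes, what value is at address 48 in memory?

after li $t3, 16: $t3=16
after li $t5, 16: $t5=16
sw $t5, (48) → M[48]=16
after lw $t3, (48): $t3=M[48]=16
after lw $t3, (28): $t3=M[28]=37
sw $t5, (40) → M[40]=16
after xor $t3, $t3, 4: $t3=37^4=33
after neg $t5: $t5=-(16)=-16
after add $t5, $t3, $t3: $t5=33+33=66
halt.

16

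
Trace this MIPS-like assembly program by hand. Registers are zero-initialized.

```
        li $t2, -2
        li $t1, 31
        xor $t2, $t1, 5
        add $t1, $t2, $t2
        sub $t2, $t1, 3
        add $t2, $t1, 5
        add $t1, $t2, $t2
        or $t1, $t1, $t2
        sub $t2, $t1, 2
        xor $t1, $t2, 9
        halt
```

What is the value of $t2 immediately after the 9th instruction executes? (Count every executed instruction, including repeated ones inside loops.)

121

li $t2, -2 → $t2=-2
li $t1, 31 → $t1=31
xor $t2, $t1, 5 → $t2=31^5=26
add $t1, $t2, $t2 → $t1=26+26=52
sub $t2, $t1, 3 → $t2=52-3=49
add $t2, $t1, 5 → $t2=52+5=57
add $t1, $t2, $t2 → $t1=57+57=114
or $t1, $t1, $t2 → $t1=114|57=123
sub $t2, $t1, 2 → $t2=123-2=121
After step 9: $t2 = 121.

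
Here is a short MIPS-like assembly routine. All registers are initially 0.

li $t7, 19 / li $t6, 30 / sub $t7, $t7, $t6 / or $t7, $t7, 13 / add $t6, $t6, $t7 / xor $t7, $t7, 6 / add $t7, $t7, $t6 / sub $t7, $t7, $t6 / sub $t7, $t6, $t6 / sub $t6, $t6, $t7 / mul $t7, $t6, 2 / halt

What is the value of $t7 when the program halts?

54

after li $t7, 19: $t7=19
after li $t6, 30: $t6=30
after sub $t7, $t7, $t6: $t7=19-30=-11
after or $t7, $t7, 13: $t7=(-11)|13=-3
after add $t6, $t6, $t7: $t6=30+(-3)=27
after xor $t7, $t7, 6: $t7=(-3)^6=-5
after add $t7, $t7, $t6: $t7=(-5)+27=22
after sub $t7, $t7, $t6: $t7=22-27=-5
after sub $t7, $t6, $t6: $t7=27-27=0
after sub $t6, $t6, $t7: $t6=27-0=27
after mul $t7, $t6, 2: $t7=27*2=54
halt.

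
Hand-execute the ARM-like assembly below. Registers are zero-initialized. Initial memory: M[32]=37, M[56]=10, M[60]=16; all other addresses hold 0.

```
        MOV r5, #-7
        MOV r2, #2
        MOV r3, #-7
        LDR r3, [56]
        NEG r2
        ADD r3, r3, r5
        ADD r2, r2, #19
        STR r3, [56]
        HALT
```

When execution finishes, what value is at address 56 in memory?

r5=-7
r2=2
r3=-7
r3=M[56]=10
r2=-(2)=-2
r3=10+(-7)=3
r2=(-2)+19=17
STR r3, [56] → M[56]=3
halt.

3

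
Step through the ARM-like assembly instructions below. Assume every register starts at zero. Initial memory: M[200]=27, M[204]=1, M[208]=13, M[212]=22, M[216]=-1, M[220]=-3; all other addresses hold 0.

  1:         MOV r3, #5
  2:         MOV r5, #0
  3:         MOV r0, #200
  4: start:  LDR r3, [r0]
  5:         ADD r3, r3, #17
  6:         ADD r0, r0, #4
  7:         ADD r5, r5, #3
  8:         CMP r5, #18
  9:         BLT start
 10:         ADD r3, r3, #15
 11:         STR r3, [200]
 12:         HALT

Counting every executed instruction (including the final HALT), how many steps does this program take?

42

r3=5
r5=0
r0=200
r3=M[200]=27
r3=27+17=44
r0=200+4=204
r5=0+3=3
CMP r5, #18  (cmp 3,18)
BLT start: taken
r3=M[204]=1
r3=1+17=18
r0=204+4=208
r5=3+3=6
CMP r5, #18  (cmp 6,18)
BLT start: taken
r3=M[208]=13
r3=13+17=30
r0=208+4=212
r5=6+3=9
CMP r5, #18  (cmp 9,18)
BLT start: taken
r3=M[212]=22
r3=22+17=39
r0=212+4=216
r5=9+3=12
CMP r5, #18  (cmp 12,18)
BLT start: taken
r3=M[216]=-1
r3=(-1)+17=16
r0=216+4=220
r5=12+3=15
CMP r5, #18  (cmp 15,18)
BLT start: taken
r3=M[220]=-3
r3=(-3)+17=14
r0=220+4=224
r5=15+3=18
CMP r5, #18  (cmp 18,18)
BLT start: not taken
r3=14+15=29
STR r3, [200] → M[200]=29
halt.
Total executed instructions: 42.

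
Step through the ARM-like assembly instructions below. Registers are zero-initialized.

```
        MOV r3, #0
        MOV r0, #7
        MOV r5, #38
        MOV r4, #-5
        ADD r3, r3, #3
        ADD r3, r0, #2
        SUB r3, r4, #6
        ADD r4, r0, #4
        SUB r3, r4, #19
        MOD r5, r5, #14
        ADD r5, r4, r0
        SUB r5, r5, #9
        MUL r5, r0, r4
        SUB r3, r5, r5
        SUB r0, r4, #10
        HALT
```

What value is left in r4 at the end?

after MOV r3, #0: r3=0
after MOV r0, #7: r0=7
after MOV r5, #38: r5=38
after MOV r4, #-5: r4=-5
after ADD r3, r3, #3: r3=0+3=3
after ADD r3, r0, #2: r3=7+2=9
after SUB r3, r4, #6: r3=(-5)-6=-11
after ADD r4, r0, #4: r4=7+4=11
after SUB r3, r4, #19: r3=11-19=-8
after MOD r5, r5, #14: r5=38%14=10
after ADD r5, r4, r0: r5=11+7=18
after SUB r5, r5, #9: r5=18-9=9
after MUL r5, r0, r4: r5=7*11=77
after SUB r3, r5, r5: r3=77-77=0
after SUB r0, r4, #10: r0=11-10=1
halt.

11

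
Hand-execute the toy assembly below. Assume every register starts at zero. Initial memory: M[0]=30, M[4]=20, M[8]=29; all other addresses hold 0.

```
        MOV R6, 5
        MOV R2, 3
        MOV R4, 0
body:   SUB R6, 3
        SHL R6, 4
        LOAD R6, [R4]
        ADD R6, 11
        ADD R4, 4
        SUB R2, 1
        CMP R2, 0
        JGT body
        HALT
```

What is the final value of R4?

12

R6=5
R2=3
R4=0
R6=5-3=2
R6=2<<4=32
R6=M[0]=30
R6=30+11=41
R4=0+4=4
R2=3-1=2
CMP R2, 0  (cmp 2,0)
JGT body: taken
R6=41-3=38
R6=38<<4=608
R6=M[4]=20
R6=20+11=31
R4=4+4=8
R2=2-1=1
CMP R2, 0  (cmp 1,0)
JGT body: taken
R6=31-3=28
R6=28<<4=448
R6=M[8]=29
R6=29+11=40
R4=8+4=12
R2=1-1=0
CMP R2, 0  (cmp 0,0)
JGT body: not taken
halt.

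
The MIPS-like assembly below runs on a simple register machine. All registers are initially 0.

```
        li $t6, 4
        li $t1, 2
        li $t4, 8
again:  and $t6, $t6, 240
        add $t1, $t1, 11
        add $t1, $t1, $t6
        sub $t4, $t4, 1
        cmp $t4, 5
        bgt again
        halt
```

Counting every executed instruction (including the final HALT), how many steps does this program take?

after li $t6, 4: $t6=4
after li $t1, 2: $t1=2
after li $t4, 8: $t4=8
after and $t6, $t6, 240: $t6=4&240=0
after add $t1, $t1, 11: $t1=2+11=13
after add $t1, $t1, $t6: $t1=13+0=13
after sub $t4, $t4, 1: $t4=8-1=7
cmp $t4, 5  (cmp 7,5)
bgt again: taken
after and $t6, $t6, 240: $t6=0&240=0
after add $t1, $t1, 11: $t1=13+11=24
after add $t1, $t1, $t6: $t1=24+0=24
after sub $t4, $t4, 1: $t4=7-1=6
cmp $t4, 5  (cmp 6,5)
bgt again: taken
after and $t6, $t6, 240: $t6=0&240=0
after add $t1, $t1, 11: $t1=24+11=35
after add $t1, $t1, $t6: $t1=35+0=35
after sub $t4, $t4, 1: $t4=6-1=5
cmp $t4, 5  (cmp 5,5)
bgt again: not taken
halt.
Total executed instructions: 22.

22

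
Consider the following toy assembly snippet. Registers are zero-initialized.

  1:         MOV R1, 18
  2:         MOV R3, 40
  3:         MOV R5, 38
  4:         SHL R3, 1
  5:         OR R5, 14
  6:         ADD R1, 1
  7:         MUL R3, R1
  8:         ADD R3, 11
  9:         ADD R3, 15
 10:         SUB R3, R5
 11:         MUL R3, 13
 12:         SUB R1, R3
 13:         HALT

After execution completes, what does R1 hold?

-19481

MOV R1, 18 → R1=18
MOV R3, 40 → R3=40
MOV R5, 38 → R5=38
SHL R3, 1 → R3=40<<1=80
OR R5, 14 → R5=38|14=46
ADD R1, 1 → R1=18+1=19
MUL R3, R1 → R3=80*19=1520
ADD R3, 11 → R3=1520+11=1531
ADD R3, 15 → R3=1531+15=1546
SUB R3, R5 → R3=1546-46=1500
MUL R3, 13 → R3=1500*13=19500
SUB R1, R3 → R1=19-19500=-19481
halt.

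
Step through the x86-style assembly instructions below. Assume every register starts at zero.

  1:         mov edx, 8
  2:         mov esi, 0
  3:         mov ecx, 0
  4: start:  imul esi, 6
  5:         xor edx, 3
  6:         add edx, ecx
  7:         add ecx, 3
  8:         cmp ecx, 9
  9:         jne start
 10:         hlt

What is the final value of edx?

mov edx, 8 → edx=8
mov esi, 0 → esi=0
mov ecx, 0 → ecx=0
imul esi, 6 → esi=0*6=0
xor edx, 3 → edx=8^3=11
add edx, ecx → edx=11+0=11
add ecx, 3 → ecx=0+3=3
cmp ecx, 9  (cmp 3,9)
jne start: taken
imul esi, 6 → esi=0*6=0
xor edx, 3 → edx=11^3=8
add edx, ecx → edx=8+3=11
add ecx, 3 → ecx=3+3=6
cmp ecx, 9  (cmp 6,9)
jne start: taken
imul esi, 6 → esi=0*6=0
xor edx, 3 → edx=11^3=8
add edx, ecx → edx=8+6=14
add ecx, 3 → ecx=6+3=9
cmp ecx, 9  (cmp 9,9)
jne start: not taken
halt.

14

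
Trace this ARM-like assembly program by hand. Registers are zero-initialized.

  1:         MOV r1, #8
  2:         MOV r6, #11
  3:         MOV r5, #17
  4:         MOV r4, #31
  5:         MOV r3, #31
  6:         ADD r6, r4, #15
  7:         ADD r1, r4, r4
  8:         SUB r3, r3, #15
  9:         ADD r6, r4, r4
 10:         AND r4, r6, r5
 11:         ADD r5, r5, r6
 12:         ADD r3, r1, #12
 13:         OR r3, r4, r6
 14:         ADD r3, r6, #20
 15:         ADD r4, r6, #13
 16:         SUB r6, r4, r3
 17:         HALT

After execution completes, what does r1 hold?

62

after MOV r1, #8: r1=8
after MOV r6, #11: r6=11
after MOV r5, #17: r5=17
after MOV r4, #31: r4=31
after MOV r3, #31: r3=31
after ADD r6, r4, #15: r6=31+15=46
after ADD r1, r4, r4: r1=31+31=62
after SUB r3, r3, #15: r3=31-15=16
after ADD r6, r4, r4: r6=31+31=62
after AND r4, r6, r5: r4=62&17=16
after ADD r5, r5, r6: r5=17+62=79
after ADD r3, r1, #12: r3=62+12=74
after OR r3, r4, r6: r3=16|62=62
after ADD r3, r6, #20: r3=62+20=82
after ADD r4, r6, #13: r4=62+13=75
after SUB r6, r4, r3: r6=75-82=-7
halt.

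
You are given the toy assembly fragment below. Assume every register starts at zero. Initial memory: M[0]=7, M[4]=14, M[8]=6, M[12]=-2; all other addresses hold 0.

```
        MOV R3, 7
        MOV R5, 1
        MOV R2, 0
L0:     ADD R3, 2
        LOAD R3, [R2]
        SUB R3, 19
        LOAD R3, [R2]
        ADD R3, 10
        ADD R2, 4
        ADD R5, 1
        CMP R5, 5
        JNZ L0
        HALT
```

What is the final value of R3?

MOV R3, 7 → R3=7
MOV R5, 1 → R5=1
MOV R2, 0 → R2=0
ADD R3, 2 → R3=7+2=9
LOAD R3, [R2] → R3=M[0]=7
SUB R3, 19 → R3=7-19=-12
LOAD R3, [R2] → R3=M[0]=7
ADD R3, 10 → R3=7+10=17
ADD R2, 4 → R2=0+4=4
ADD R5, 1 → R5=1+1=2
CMP R5, 5  (cmp 2,5)
JNZ L0: taken
ADD R3, 2 → R3=17+2=19
LOAD R3, [R2] → R3=M[4]=14
SUB R3, 19 → R3=14-19=-5
LOAD R3, [R2] → R3=M[4]=14
ADD R3, 10 → R3=14+10=24
ADD R2, 4 → R2=4+4=8
ADD R5, 1 → R5=2+1=3
CMP R5, 5  (cmp 3,5)
JNZ L0: taken
ADD R3, 2 → R3=24+2=26
LOAD R3, [R2] → R3=M[8]=6
SUB R3, 19 → R3=6-19=-13
LOAD R3, [R2] → R3=M[8]=6
ADD R3, 10 → R3=6+10=16
ADD R2, 4 → R2=8+4=12
ADD R5, 1 → R5=3+1=4
CMP R5, 5  (cmp 4,5)
JNZ L0: taken
ADD R3, 2 → R3=16+2=18
LOAD R3, [R2] → R3=M[12]=-2
SUB R3, 19 → R3=(-2)-19=-21
LOAD R3, [R2] → R3=M[12]=-2
ADD R3, 10 → R3=(-2)+10=8
ADD R2, 4 → R2=12+4=16
ADD R5, 1 → R5=4+1=5
CMP R5, 5  (cmp 5,5)
JNZ L0: not taken
halt.

8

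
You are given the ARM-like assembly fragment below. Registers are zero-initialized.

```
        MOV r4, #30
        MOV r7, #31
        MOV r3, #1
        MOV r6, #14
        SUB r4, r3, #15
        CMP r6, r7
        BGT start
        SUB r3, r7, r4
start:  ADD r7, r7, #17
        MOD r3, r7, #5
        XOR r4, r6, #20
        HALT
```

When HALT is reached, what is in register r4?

26

r4=30
r7=31
r3=1
r6=14
r4=1-15=-14
CMP r6, r7  (cmp 14,31)
BGT start: not taken
r3=31-(-14)=45
r7=31+17=48
r3=48%5=3
r4=14^20=26
halt.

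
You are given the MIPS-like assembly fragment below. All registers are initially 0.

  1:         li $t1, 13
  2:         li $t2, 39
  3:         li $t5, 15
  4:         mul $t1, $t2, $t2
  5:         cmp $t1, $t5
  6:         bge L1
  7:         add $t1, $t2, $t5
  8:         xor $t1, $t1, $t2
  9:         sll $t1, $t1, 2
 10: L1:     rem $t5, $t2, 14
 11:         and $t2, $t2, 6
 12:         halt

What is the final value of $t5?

11

after li $t1, 13: $t1=13
after li $t2, 39: $t2=39
after li $t5, 15: $t5=15
after mul $t1, $t2, $t2: $t1=39*39=1521
cmp $t1, $t5  (cmp 1521,15)
bge L1: taken
after rem $t5, $t2, 14: $t5=39%14=11
after and $t2, $t2, 6: $t2=39&6=6
halt.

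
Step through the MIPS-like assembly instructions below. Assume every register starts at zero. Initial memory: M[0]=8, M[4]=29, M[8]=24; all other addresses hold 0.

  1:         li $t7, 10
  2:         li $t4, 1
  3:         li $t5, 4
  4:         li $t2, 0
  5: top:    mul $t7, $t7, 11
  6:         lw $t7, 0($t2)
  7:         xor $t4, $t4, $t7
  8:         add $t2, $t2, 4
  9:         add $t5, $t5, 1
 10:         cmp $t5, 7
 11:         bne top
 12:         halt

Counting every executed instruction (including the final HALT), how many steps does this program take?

li $t7, 10 → $t7=10
li $t4, 1 → $t4=1
li $t5, 4 → $t5=4
li $t2, 0 → $t2=0
mul $t7, $t7, 11 → $t7=10*11=110
lw $t7, 0($t2) → $t7=M[0]=8
xor $t4, $t4, $t7 → $t4=1^8=9
add $t2, $t2, 4 → $t2=0+4=4
add $t5, $t5, 1 → $t5=4+1=5
cmp $t5, 7  (cmp 5,7)
bne top: taken
mul $t7, $t7, 11 → $t7=8*11=88
lw $t7, 0($t2) → $t7=M[4]=29
xor $t4, $t4, $t7 → $t4=9^29=20
add $t2, $t2, 4 → $t2=4+4=8
add $t5, $t5, 1 → $t5=5+1=6
cmp $t5, 7  (cmp 6,7)
bne top: taken
mul $t7, $t7, 11 → $t7=29*11=319
lw $t7, 0($t2) → $t7=M[8]=24
xor $t4, $t4, $t7 → $t4=20^24=12
add $t2, $t2, 4 → $t2=8+4=12
add $t5, $t5, 1 → $t5=6+1=7
cmp $t5, 7  (cmp 7,7)
bne top: not taken
halt.
Total executed instructions: 26.

26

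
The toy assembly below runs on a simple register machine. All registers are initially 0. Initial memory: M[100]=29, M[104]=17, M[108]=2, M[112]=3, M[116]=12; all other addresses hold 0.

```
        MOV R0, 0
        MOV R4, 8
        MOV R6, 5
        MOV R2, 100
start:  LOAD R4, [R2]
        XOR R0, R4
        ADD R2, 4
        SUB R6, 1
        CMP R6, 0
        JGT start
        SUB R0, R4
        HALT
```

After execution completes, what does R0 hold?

R0=0
R4=8
R6=5
R2=100
R4=M[100]=29
R0=0^29=29
R2=100+4=104
R6=5-1=4
CMP R6, 0  (cmp 4,0)
JGT start: taken
R4=M[104]=17
R0=29^17=12
R2=104+4=108
R6=4-1=3
CMP R6, 0  (cmp 3,0)
JGT start: taken
R4=M[108]=2
R0=12^2=14
R2=108+4=112
R6=3-1=2
CMP R6, 0  (cmp 2,0)
JGT start: taken
R4=M[112]=3
R0=14^3=13
R2=112+4=116
R6=2-1=1
CMP R6, 0  (cmp 1,0)
JGT start: taken
R4=M[116]=12
R0=13^12=1
R2=116+4=120
R6=1-1=0
CMP R6, 0  (cmp 0,0)
JGT start: not taken
R0=1-12=-11
halt.

-11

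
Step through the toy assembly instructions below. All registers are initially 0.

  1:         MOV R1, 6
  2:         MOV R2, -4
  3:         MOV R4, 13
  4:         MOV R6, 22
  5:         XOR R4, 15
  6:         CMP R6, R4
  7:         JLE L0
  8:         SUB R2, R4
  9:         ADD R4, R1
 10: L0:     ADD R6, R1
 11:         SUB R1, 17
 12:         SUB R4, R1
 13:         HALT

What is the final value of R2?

-6

MOV R1, 6 → R1=6
MOV R2, -4 → R2=-4
MOV R4, 13 → R4=13
MOV R6, 22 → R6=22
XOR R4, 15 → R4=13^15=2
CMP R6, R4  (cmp 22,2)
JLE L0: not taken
SUB R2, R4 → R2=(-4)-2=-6
ADD R4, R1 → R4=2+6=8
ADD R6, R1 → R6=22+6=28
SUB R1, 17 → R1=6-17=-11
SUB R4, R1 → R4=8-(-11)=19
halt.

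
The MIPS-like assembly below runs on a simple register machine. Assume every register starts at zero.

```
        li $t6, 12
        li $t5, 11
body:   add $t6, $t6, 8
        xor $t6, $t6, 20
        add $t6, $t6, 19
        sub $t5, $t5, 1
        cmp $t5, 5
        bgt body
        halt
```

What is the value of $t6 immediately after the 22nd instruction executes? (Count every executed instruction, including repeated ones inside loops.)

77

$t6=12
$t5=11
$t6=12+8=20
$t6=20^20=0
$t6=0+19=19
$t5=11-1=10
cmp $t5, 5  (cmp 10,5)
bgt body: taken
$t6=19+8=27
$t6=27^20=15
$t6=15+19=34
$t5=10-1=9
cmp $t5, 5  (cmp 9,5)
bgt body: taken
$t6=34+8=42
$t6=42^20=62
$t6=62+19=81
$t5=9-1=8
cmp $t5, 5  (cmp 8,5)
bgt body: taken
$t6=81+8=89
$t6=89^20=77
After step 22: $t6 = 77.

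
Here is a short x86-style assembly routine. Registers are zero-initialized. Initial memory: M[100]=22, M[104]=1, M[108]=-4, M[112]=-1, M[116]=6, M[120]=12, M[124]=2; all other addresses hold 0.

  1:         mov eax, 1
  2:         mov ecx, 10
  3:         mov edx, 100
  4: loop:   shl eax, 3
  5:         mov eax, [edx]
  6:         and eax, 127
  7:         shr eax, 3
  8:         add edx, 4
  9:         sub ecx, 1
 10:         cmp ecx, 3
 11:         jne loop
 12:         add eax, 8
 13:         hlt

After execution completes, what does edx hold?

after mov eax, 1: eax=1
after mov ecx, 10: ecx=10
after mov edx, 100: edx=100
after shl eax, 3: eax=1<<3=8
after mov eax, [edx]: eax=M[100]=22
after and eax, 127: eax=22&127=22
after shr eax, 3: eax=22>>3=2
after add edx, 4: edx=100+4=104
after sub ecx, 1: ecx=10-1=9
cmp ecx, 3  (cmp 9,3)
jne loop: taken
after shl eax, 3: eax=2<<3=16
after mov eax, [edx]: eax=M[104]=1
after and eax, 127: eax=1&127=1
after shr eax, 3: eax=1>>3=0
after add edx, 4: edx=104+4=108
after sub ecx, 1: ecx=9-1=8
cmp ecx, 3  (cmp 8,3)
jne loop: taken
after shl eax, 3: eax=0<<3=0
after mov eax, [edx]: eax=M[108]=-4
after and eax, 127: eax=(-4)&127=124
after shr eax, 3: eax=124>>3=15
after add edx, 4: edx=108+4=112
after sub ecx, 1: ecx=8-1=7
cmp ecx, 3  (cmp 7,3)
jne loop: taken
after shl eax, 3: eax=15<<3=120
after mov eax, [edx]: eax=M[112]=-1
after and eax, 127: eax=(-1)&127=127
after shr eax, 3: eax=127>>3=15
after add edx, 4: edx=112+4=116
after sub ecx, 1: ecx=7-1=6
cmp ecx, 3  (cmp 6,3)
jne loop: taken
after shl eax, 3: eax=15<<3=120
after mov eax, [edx]: eax=M[116]=6
after and eax, 127: eax=6&127=6
after shr eax, 3: eax=6>>3=0
after add edx, 4: edx=116+4=120
after sub ecx, 1: ecx=6-1=5
cmp ecx, 3  (cmp 5,3)
jne loop: taken
after shl eax, 3: eax=0<<3=0
after mov eax, [edx]: eax=M[120]=12
after and eax, 127: eax=12&127=12
after shr eax, 3: eax=12>>3=1
after add edx, 4: edx=120+4=124
after sub ecx, 1: ecx=5-1=4
cmp ecx, 3  (cmp 4,3)
jne loop: taken
after shl eax, 3: eax=1<<3=8
after mov eax, [edx]: eax=M[124]=2
after and eax, 127: eax=2&127=2
after shr eax, 3: eax=2>>3=0
after add edx, 4: edx=124+4=128
after sub ecx, 1: ecx=4-1=3
cmp ecx, 3  (cmp 3,3)
jne loop: not taken
after add eax, 8: eax=0+8=8
halt.

128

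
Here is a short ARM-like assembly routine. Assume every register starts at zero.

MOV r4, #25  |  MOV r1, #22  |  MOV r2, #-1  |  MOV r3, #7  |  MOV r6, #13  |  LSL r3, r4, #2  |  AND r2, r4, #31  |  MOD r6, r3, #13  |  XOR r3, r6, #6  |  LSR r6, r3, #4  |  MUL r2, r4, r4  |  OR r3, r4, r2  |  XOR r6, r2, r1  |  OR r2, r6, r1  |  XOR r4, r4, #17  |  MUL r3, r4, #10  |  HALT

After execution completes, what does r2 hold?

631

MOV r4, #25 → r4=25
MOV r1, #22 → r1=22
MOV r2, #-1 → r2=-1
MOV r3, #7 → r3=7
MOV r6, #13 → r6=13
LSL r3, r4, #2 → r3=25<<2=100
AND r2, r4, #31 → r2=25&31=25
MOD r6, r3, #13 → r6=100%13=9
XOR r3, r6, #6 → r3=9^6=15
LSR r6, r3, #4 → r6=15>>4=0
MUL r2, r4, r4 → r2=25*25=625
OR r3, r4, r2 → r3=25|625=633
XOR r6, r2, r1 → r6=625^22=615
OR r2, r6, r1 → r2=615|22=631
XOR r4, r4, #17 → r4=25^17=8
MUL r3, r4, #10 → r3=8*10=80
halt.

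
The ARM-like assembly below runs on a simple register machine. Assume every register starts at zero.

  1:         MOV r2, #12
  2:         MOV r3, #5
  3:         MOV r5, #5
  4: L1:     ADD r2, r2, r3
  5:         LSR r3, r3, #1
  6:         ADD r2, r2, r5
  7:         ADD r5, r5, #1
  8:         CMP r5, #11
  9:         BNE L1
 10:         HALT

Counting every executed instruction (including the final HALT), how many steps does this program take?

40

after MOV r2, #12: r2=12
after MOV r3, #5: r3=5
after MOV r5, #5: r5=5
after ADD r2, r2, r3: r2=12+5=17
after LSR r3, r3, #1: r3=5>>1=2
after ADD r2, r2, r5: r2=17+5=22
after ADD r5, r5, #1: r5=5+1=6
CMP r5, #11  (cmp 6,11)
BNE L1: taken
after ADD r2, r2, r3: r2=22+2=24
after LSR r3, r3, #1: r3=2>>1=1
after ADD r2, r2, r5: r2=24+6=30
after ADD r5, r5, #1: r5=6+1=7
CMP r5, #11  (cmp 7,11)
BNE L1: taken
after ADD r2, r2, r3: r2=30+1=31
after LSR r3, r3, #1: r3=1>>1=0
after ADD r2, r2, r5: r2=31+7=38
after ADD r5, r5, #1: r5=7+1=8
CMP r5, #11  (cmp 8,11)
BNE L1: taken
after ADD r2, r2, r3: r2=38+0=38
after LSR r3, r3, #1: r3=0>>1=0
after ADD r2, r2, r5: r2=38+8=46
after ADD r5, r5, #1: r5=8+1=9
CMP r5, #11  (cmp 9,11)
BNE L1: taken
after ADD r2, r2, r3: r2=46+0=46
after LSR r3, r3, #1: r3=0>>1=0
after ADD r2, r2, r5: r2=46+9=55
after ADD r5, r5, #1: r5=9+1=10
CMP r5, #11  (cmp 10,11)
BNE L1: taken
after ADD r2, r2, r3: r2=55+0=55
after LSR r3, r3, #1: r3=0>>1=0
after ADD r2, r2, r5: r2=55+10=65
after ADD r5, r5, #1: r5=10+1=11
CMP r5, #11  (cmp 11,11)
BNE L1: not taken
halt.
Total executed instructions: 40.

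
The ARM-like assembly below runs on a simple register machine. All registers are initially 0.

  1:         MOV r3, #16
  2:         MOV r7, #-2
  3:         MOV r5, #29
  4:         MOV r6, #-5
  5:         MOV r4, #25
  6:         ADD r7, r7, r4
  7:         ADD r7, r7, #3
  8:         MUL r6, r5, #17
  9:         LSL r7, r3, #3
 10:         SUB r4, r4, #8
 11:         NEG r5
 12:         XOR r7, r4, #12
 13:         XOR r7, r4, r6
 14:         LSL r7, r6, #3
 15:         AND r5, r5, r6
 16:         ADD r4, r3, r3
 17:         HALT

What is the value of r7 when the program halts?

3944

after MOV r3, #16: r3=16
after MOV r7, #-2: r7=-2
after MOV r5, #29: r5=29
after MOV r6, #-5: r6=-5
after MOV r4, #25: r4=25
after ADD r7, r7, r4: r7=(-2)+25=23
after ADD r7, r7, #3: r7=23+3=26
after MUL r6, r5, #17: r6=29*17=493
after LSL r7, r3, #3: r7=16<<3=128
after SUB r4, r4, #8: r4=25-8=17
after NEG r5: r5=-(29)=-29
after XOR r7, r4, #12: r7=17^12=29
after XOR r7, r4, r6: r7=17^493=508
after LSL r7, r6, #3: r7=493<<3=3944
after AND r5, r5, r6: r5=(-29)&493=481
after ADD r4, r3, r3: r4=16+16=32
halt.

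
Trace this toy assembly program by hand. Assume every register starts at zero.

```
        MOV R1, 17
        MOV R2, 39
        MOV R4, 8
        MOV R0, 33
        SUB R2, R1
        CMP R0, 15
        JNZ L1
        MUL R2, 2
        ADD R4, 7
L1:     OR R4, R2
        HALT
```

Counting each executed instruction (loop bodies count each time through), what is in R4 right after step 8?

MOV R1, 17 → R1=17
MOV R2, 39 → R2=39
MOV R4, 8 → R4=8
MOV R0, 33 → R0=33
SUB R2, R1 → R2=39-17=22
CMP R0, 15  (cmp 33,15)
JNZ L1: taken
OR R4, R2 → R4=8|22=30
After step 8: R4 = 30.

30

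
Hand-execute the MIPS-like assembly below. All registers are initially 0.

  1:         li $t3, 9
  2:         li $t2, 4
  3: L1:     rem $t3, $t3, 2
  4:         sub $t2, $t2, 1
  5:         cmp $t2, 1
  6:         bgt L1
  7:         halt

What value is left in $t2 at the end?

1

$t3=9
$t2=4
$t3=9%2=1
$t2=4-1=3
cmp $t2, 1  (cmp 3,1)
bgt L1: taken
$t3=1%2=1
$t2=3-1=2
cmp $t2, 1  (cmp 2,1)
bgt L1: taken
$t3=1%2=1
$t2=2-1=1
cmp $t2, 1  (cmp 1,1)
bgt L1: not taken
halt.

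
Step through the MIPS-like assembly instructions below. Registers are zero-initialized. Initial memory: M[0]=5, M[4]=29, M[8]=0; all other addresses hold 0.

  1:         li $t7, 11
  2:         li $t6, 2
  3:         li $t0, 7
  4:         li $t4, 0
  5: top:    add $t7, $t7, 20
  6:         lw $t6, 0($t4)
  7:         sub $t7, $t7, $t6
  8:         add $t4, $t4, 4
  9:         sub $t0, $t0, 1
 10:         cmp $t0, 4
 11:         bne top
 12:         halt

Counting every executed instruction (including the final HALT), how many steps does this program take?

26

after li $t7, 11: $t7=11
after li $t6, 2: $t6=2
after li $t0, 7: $t0=7
after li $t4, 0: $t4=0
after add $t7, $t7, 20: $t7=11+20=31
after lw $t6, 0($t4): $t6=M[0]=5
after sub $t7, $t7, $t6: $t7=31-5=26
after add $t4, $t4, 4: $t4=0+4=4
after sub $t0, $t0, 1: $t0=7-1=6
cmp $t0, 4  (cmp 6,4)
bne top: taken
after add $t7, $t7, 20: $t7=26+20=46
after lw $t6, 0($t4): $t6=M[4]=29
after sub $t7, $t7, $t6: $t7=46-29=17
after add $t4, $t4, 4: $t4=4+4=8
after sub $t0, $t0, 1: $t0=6-1=5
cmp $t0, 4  (cmp 5,4)
bne top: taken
after add $t7, $t7, 20: $t7=17+20=37
after lw $t6, 0($t4): $t6=M[8]=0
after sub $t7, $t7, $t6: $t7=37-0=37
after add $t4, $t4, 4: $t4=8+4=12
after sub $t0, $t0, 1: $t0=5-1=4
cmp $t0, 4  (cmp 4,4)
bne top: not taken
halt.
Total executed instructions: 26.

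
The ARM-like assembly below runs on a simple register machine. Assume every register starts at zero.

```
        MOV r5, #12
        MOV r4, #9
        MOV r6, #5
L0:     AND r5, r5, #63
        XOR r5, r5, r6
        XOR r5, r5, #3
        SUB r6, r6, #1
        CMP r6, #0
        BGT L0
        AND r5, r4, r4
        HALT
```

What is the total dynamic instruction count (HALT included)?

35

r5=12
r4=9
r6=5
r5=12&63=12
r5=12^5=9
r5=9^3=10
r6=5-1=4
CMP r6, #0  (cmp 4,0)
BGT L0: taken
r5=10&63=10
r5=10^4=14
r5=14^3=13
r6=4-1=3
CMP r6, #0  (cmp 3,0)
BGT L0: taken
r5=13&63=13
r5=13^3=14
r5=14^3=13
r6=3-1=2
CMP r6, #0  (cmp 2,0)
BGT L0: taken
r5=13&63=13
r5=13^2=15
r5=15^3=12
r6=2-1=1
CMP r6, #0  (cmp 1,0)
BGT L0: taken
r5=12&63=12
r5=12^1=13
r5=13^3=14
r6=1-1=0
CMP r6, #0  (cmp 0,0)
BGT L0: not taken
r5=9&9=9
halt.
Total executed instructions: 35.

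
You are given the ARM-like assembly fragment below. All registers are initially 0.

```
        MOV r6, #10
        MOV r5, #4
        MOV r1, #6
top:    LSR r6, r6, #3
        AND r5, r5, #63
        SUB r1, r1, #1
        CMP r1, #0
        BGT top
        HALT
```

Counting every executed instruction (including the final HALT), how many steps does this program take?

34

after MOV r6, #10: r6=10
after MOV r5, #4: r5=4
after MOV r1, #6: r1=6
after LSR r6, r6, #3: r6=10>>3=1
after AND r5, r5, #63: r5=4&63=4
after SUB r1, r1, #1: r1=6-1=5
CMP r1, #0  (cmp 5,0)
BGT top: taken
after LSR r6, r6, #3: r6=1>>3=0
after AND r5, r5, #63: r5=4&63=4
after SUB r1, r1, #1: r1=5-1=4
CMP r1, #0  (cmp 4,0)
BGT top: taken
after LSR r6, r6, #3: r6=0>>3=0
after AND r5, r5, #63: r5=4&63=4
after SUB r1, r1, #1: r1=4-1=3
CMP r1, #0  (cmp 3,0)
BGT top: taken
after LSR r6, r6, #3: r6=0>>3=0
after AND r5, r5, #63: r5=4&63=4
after SUB r1, r1, #1: r1=3-1=2
CMP r1, #0  (cmp 2,0)
BGT top: taken
after LSR r6, r6, #3: r6=0>>3=0
after AND r5, r5, #63: r5=4&63=4
after SUB r1, r1, #1: r1=2-1=1
CMP r1, #0  (cmp 1,0)
BGT top: taken
after LSR r6, r6, #3: r6=0>>3=0
after AND r5, r5, #63: r5=4&63=4
after SUB r1, r1, #1: r1=1-1=0
CMP r1, #0  (cmp 0,0)
BGT top: not taken
halt.
Total executed instructions: 34.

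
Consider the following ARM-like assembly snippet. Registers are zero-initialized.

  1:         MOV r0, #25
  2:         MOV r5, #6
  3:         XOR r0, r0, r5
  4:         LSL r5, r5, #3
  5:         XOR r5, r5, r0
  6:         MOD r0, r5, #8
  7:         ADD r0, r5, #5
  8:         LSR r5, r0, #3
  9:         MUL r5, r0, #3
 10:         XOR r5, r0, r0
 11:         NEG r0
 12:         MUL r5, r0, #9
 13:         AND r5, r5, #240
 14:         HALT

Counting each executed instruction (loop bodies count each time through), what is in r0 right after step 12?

r0=25
r5=6
r0=25^6=31
r5=6<<3=48
r5=48^31=47
r0=47%8=7
r0=47+5=52
r5=52>>3=6
r5=52*3=156
r5=52^52=0
r0=-(52)=-52
r5=(-52)*9=-468
After step 12: r0 = -52.

-52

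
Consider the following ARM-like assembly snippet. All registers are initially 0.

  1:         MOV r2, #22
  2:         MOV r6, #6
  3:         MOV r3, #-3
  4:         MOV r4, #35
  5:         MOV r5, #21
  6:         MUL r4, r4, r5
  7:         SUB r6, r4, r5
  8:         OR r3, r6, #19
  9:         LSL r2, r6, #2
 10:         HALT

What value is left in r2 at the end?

2856

after MOV r2, #22: r2=22
after MOV r6, #6: r6=6
after MOV r3, #-3: r3=-3
after MOV r4, #35: r4=35
after MOV r5, #21: r5=21
after MUL r4, r4, r5: r4=35*21=735
after SUB r6, r4, r5: r6=735-21=714
after OR r3, r6, #19: r3=714|19=731
after LSL r2, r6, #2: r2=714<<2=2856
halt.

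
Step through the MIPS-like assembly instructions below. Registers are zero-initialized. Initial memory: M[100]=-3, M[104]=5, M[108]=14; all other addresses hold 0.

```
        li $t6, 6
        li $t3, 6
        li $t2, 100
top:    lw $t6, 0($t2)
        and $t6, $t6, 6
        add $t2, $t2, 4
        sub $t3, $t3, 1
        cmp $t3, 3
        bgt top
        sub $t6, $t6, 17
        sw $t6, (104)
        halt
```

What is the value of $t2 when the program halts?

112

li $t6, 6 → $t6=6
li $t3, 6 → $t3=6
li $t2, 100 → $t2=100
lw $t6, 0($t2) → $t6=M[100]=-3
and $t6, $t6, 6 → $t6=(-3)&6=4
add $t2, $t2, 4 → $t2=100+4=104
sub $t3, $t3, 1 → $t3=6-1=5
cmp $t3, 3  (cmp 5,3)
bgt top: taken
lw $t6, 0($t2) → $t6=M[104]=5
and $t6, $t6, 6 → $t6=5&6=4
add $t2, $t2, 4 → $t2=104+4=108
sub $t3, $t3, 1 → $t3=5-1=4
cmp $t3, 3  (cmp 4,3)
bgt top: taken
lw $t6, 0($t2) → $t6=M[108]=14
and $t6, $t6, 6 → $t6=14&6=6
add $t2, $t2, 4 → $t2=108+4=112
sub $t3, $t3, 1 → $t3=4-1=3
cmp $t3, 3  (cmp 3,3)
bgt top: not taken
sub $t6, $t6, 17 → $t6=6-17=-11
sw $t6, (104) → M[104]=-11
halt.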